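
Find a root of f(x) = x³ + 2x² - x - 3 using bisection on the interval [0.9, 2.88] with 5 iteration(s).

f(x) = x³ + 2x² - x - 3
Initial interval: [0.9, 2.88]

Iteration 1:
  c_1 = (0.900000 + 2.880000)/2 = 1.890000
  f(c_1) = f(1.890000) = 9.005469
  f(a) × f(c) < 0, new interval: [0.900000, 1.890000]
Iteration 2:
  c_2 = (0.900000 + 1.890000)/2 = 1.395000
  f(c_2) = f(1.395000) = 2.211755
  f(a) × f(c) < 0, new interval: [0.900000, 1.395000]
Iteration 3:
  c_3 = (0.900000 + 1.395000)/2 = 1.147500
  f(c_3) = f(1.147500) = -0.003010
  f(a) × f(c) ≥ 0, new interval: [1.147500, 1.395000]
Iteration 4:
  c_4 = (1.147500 + 1.395000)/2 = 1.271250
  f(c_4) = f(1.271250) = 1.015340
  f(a) × f(c) < 0, new interval: [1.147500, 1.271250]
Iteration 5:
  c_5 = (1.147500 + 1.271250)/2 = 1.209375
  f(c_5) = f(1.209375) = 0.484618
  f(a) × f(c) < 0, new interval: [1.147500, 1.209375]

After 5 iteration(s), the approximation is c_5 = 1.209375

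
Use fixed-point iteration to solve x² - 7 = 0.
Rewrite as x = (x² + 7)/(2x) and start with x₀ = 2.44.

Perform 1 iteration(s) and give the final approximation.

Equation: x² - 7 = 0
Fixed-point form: x = (x² + 7)/(2x)
x₀ = 2.44

x_1 = g(2.440000) = 2.654426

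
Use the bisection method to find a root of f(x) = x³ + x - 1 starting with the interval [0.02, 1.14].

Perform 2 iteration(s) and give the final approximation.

f(x) = x³ + x - 1
Initial interval: [0.02, 1.14]

Iteration 1:
  c_1 = (0.020000 + 1.140000)/2 = 0.580000
  f(c_1) = f(0.580000) = -0.224888
  f(a) × f(c) ≥ 0, new interval: [0.580000, 1.140000]
Iteration 2:
  c_2 = (0.580000 + 1.140000)/2 = 0.860000
  f(c_2) = f(0.860000) = 0.496056
  f(a) × f(c) < 0, new interval: [0.580000, 0.860000]

After 2 iteration(s), the approximation is c_2 = 0.860000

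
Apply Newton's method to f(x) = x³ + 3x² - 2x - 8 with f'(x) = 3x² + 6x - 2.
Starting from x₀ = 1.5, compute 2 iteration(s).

f(x) = x³ + 3x² - 2x - 8
f'(x) = 3x² + 6x - 2
x₀ = 1.5

Newton-Raphson formula: x_{n+1} = x_n - f(x_n)/f'(x_n)

Iteration 1:
  f(1.500000) = -0.875000
  f'(1.500000) = 13.750000
  x_1 = 1.500000 - (-0.875000)/13.750000 = 1.563636
Iteration 2:
  f(1.563636) = 0.030630
  f'(1.563636) = 14.716694
  x_2 = 1.563636 - 0.030630/14.716694 = 1.561555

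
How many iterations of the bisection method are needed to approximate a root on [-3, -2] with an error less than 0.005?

We need (b-a)/2^n ≤ 0.005
(-2 - (-3))/2^n ≤ 0.005
1/2^n ≤ 0.005
2^n ≥ 200
n ≥ log₂(200) = 7.64
n ≥ 8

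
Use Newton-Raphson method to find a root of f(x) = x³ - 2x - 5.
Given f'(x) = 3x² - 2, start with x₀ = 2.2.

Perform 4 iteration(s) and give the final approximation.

f(x) = x³ - 2x - 5
f'(x) = 3x² - 2
x₀ = 2.2

Newton-Raphson formula: x_{n+1} = x_n - f(x_n)/f'(x_n)

Iteration 1:
  f(2.200000) = 1.248000
  f'(2.200000) = 12.520000
  x_1 = 2.200000 - 1.248000/12.520000 = 2.100319
Iteration 2:
  f(2.100319) = 0.064589
  f'(2.100319) = 11.234026
  x_2 = 2.100319 - 0.064589/11.234026 = 2.094570
Iteration 3:
  f(2.094570) = 0.000208
  f'(2.094570) = 11.161672
  x_3 = 2.094570 - 0.000208/11.161672 = 2.094551
Iteration 4:
  f(2.094551) = 0.000000
  f'(2.094551) = 11.161438
  x_4 = 2.094551 - 0.000000/11.161438 = 2.094551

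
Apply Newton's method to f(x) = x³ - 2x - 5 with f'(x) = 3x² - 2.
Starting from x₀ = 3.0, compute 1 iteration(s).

f(x) = x³ - 2x - 5
f'(x) = 3x² - 2
x₀ = 3.0

Newton-Raphson formula: x_{n+1} = x_n - f(x_n)/f'(x_n)

Iteration 1:
  f(3.000000) = 16.000000
  f'(3.000000) = 25.000000
  x_1 = 3.000000 - 16.000000/25.000000 = 2.360000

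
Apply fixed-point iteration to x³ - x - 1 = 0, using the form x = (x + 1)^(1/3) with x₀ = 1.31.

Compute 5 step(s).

Equation: x³ - x - 1 = 0
Fixed-point form: x = (x + 1)^(1/3)
x₀ = 1.31

x_1 = g(1.310000) = 1.321916
x_2 = g(1.321916) = 1.324186
x_3 = g(1.324186) = 1.324617
x_4 = g(1.324617) = 1.324699
x_5 = g(1.324699) = 1.324714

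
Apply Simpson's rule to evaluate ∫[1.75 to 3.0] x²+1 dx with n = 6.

f(x) = x²+1
a = 1.75, b = 3.0, n = 6
h = (b - a)/n = 0.208333

Simpson's rule: (h/3)[f(x₀) + 4f(x₁) + 2f(x₂) + ... + f(xₙ)]

x_0 = 1.7500, f(x_0) = 4.062500, coefficient = 1
x_1 = 1.9583, f(x_1) = 4.835069, coefficient = 4
x_2 = 2.1667, f(x_2) = 5.694444, coefficient = 2
x_3 = 2.3750, f(x_3) = 6.640625, coefficient = 4
x_4 = 2.5833, f(x_4) = 7.673611, coefficient = 2
x_5 = 2.7917, f(x_5) = 8.793403, coefficient = 4
x_6 = 3.0000, f(x_6) = 10.000000, coefficient = 1

I ≈ (0.208333/3) × 121.875000 = 8.463542
Exact value: 8.463542
Error: 0.000000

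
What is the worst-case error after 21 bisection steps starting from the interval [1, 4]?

Bisection error bound: |error| ≤ (b-a)/2^n
|error| ≤ (4 - 1)/2^21 = 3/2^21
|error| ≤ 0.0000014305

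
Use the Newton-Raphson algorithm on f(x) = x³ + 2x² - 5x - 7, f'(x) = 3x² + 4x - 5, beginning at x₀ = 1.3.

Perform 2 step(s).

f(x) = x³ + 2x² - 5x - 7
f'(x) = 3x² + 4x - 5
x₀ = 1.3

Newton-Raphson formula: x_{n+1} = x_n - f(x_n)/f'(x_n)

Iteration 1:
  f(1.300000) = -7.923000
  f'(1.300000) = 5.270000
  x_1 = 1.300000 - (-7.923000)/5.270000 = 2.803416
Iteration 2:
  f(2.803416) = 16.733632
  f'(2.803416) = 29.791079
  x_2 = 2.803416 - 16.733632/29.791079 = 2.241716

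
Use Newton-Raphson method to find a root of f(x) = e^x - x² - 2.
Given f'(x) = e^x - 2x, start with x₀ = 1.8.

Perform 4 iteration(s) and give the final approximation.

f(x) = e^x - x² - 2
f'(x) = e^x - 2x
x₀ = 1.8

Newton-Raphson formula: x_{n+1} = x_n - f(x_n)/f'(x_n)

Iteration 1:
  f(1.800000) = 0.809647
  f'(1.800000) = 2.449647
  x_1 = 1.800000 - 0.809647/2.449647 = 1.469484
Iteration 2:
  f(1.469484) = 0.187608
  f'(1.469484) = 1.408024
  x_2 = 1.469484 - 0.187608/1.408024 = 1.336242
Iteration 3:
  f(1.336242) = 0.019175
  f'(1.336242) = 1.132234
  x_3 = 1.336242 - 0.019175/1.132234 = 1.319306
Iteration 4:
  f(1.319306) = 0.000256
  f'(1.319306) = 1.102212
  x_4 = 1.319306 - 0.000256/1.102212 = 1.319074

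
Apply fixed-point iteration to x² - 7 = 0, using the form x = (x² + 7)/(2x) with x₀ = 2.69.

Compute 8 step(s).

Equation: x² - 7 = 0
Fixed-point form: x = (x² + 7)/(2x)
x₀ = 2.69

x_1 = g(2.690000) = 2.646115
x_2 = g(2.646115) = 2.645751
x_3 = g(2.645751) = 2.645751
x_4 = g(2.645751) = 2.645751
x_5 = g(2.645751) = 2.645751
x_6 = g(2.645751) = 2.645751
x_7 = g(2.645751) = 2.645751
x_8 = g(2.645751) = 2.645751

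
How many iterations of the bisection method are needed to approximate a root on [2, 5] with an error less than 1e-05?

We need (b-a)/2^n ≤ 1e-05
(5 - 2)/2^n ≤ 1e-05
3/2^n ≤ 1e-05
2^n ≥ 300000
n ≥ log₂(300000) = 18.19
n ≥ 19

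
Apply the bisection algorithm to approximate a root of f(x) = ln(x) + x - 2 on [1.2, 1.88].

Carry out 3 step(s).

f(x) = ln(x) + x - 2
Initial interval: [1.2, 1.88]

Iteration 1:
  c_1 = (1.200000 + 1.880000)/2 = 1.540000
  f(c_1) = f(1.540000) = -0.028218
  f(a) × f(c) ≥ 0, new interval: [1.540000, 1.880000]
Iteration 2:
  c_2 = (1.540000 + 1.880000)/2 = 1.710000
  f(c_2) = f(1.710000) = 0.246493
  f(a) × f(c) < 0, new interval: [1.540000, 1.710000]
Iteration 3:
  c_3 = (1.540000 + 1.710000)/2 = 1.625000
  f(c_3) = f(1.625000) = 0.110508
  f(a) × f(c) < 0, new interval: [1.540000, 1.625000]

After 3 iteration(s), the approximation is c_3 = 1.625000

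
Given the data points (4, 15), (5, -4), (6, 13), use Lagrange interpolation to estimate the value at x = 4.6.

Lagrange interpolation formula:
P(x) = Σ yᵢ × Lᵢ(x)
where Lᵢ(x) = Π_{j≠i} (x - xⱼ)/(xᵢ - xⱼ)

L_0(4.6) = (4.6 - 5)/(4 - 5) × (4.6 - 6)/(4 - 6) = 0.280000
L_1(4.6) = (4.6 - 4)/(5 - 4) × (4.6 - 6)/(5 - 6) = 0.840000
L_2(4.6) = (4.6 - 4)/(6 - 4) × (4.6 - 5)/(6 - 5) = -0.120000

P(4.6) = 15×L_0(4.6) + (-4)×L_1(4.6) + 13×L_2(4.6)
P(4.6) = -0.720000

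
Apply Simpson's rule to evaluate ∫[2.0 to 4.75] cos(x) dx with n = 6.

f(x) = cos(x)
a = 2.0, b = 4.75, n = 6
h = (b - a)/n = 0.458333

Simpson's rule: (h/3)[f(x₀) + 4f(x₁) + 2f(x₂) + ... + f(xₙ)]

x_0 = 2.0000, f(x_0) = -0.416147, coefficient = 1
x_1 = 2.4583, f(x_1) = -0.775519, coefficient = 4
x_2 = 2.9167, f(x_2) = -0.974811, coefficient = 2
x_3 = 3.3750, f(x_3) = -0.972884, coefficient = 4
x_4 = 3.8333, f(x_4) = -0.770137, coefficient = 2
x_5 = 4.2917, f(x_5) = -0.408420, coefficient = 4
x_6 = 4.7500, f(x_6) = 0.037602, coefficient = 1

I ≈ (0.458333/3) × -12.495732 = -1.909070
Exact value: -1.908590
Error: 0.000480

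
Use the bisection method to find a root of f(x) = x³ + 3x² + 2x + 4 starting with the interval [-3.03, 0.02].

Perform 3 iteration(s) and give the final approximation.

f(x) = x³ + 3x² + 2x + 4
Initial interval: [-3.03, 0.02]

Iteration 1:
  c_1 = (-3.030000 + 0.020000)/2 = -1.505000
  f(c_1) = f(-1.505000) = 4.376212
  f(a) × f(c) < 0, new interval: [-3.030000, -1.505000]
Iteration 2:
  c_2 = (-3.030000 + (-1.505000))/2 = -2.267500
  f(c_2) = f(-2.267500) = 3.231190
  f(a) × f(c) < 0, new interval: [-3.030000, -2.267500]
Iteration 3:
  c_3 = (-3.030000 + (-2.267500))/2 = -2.648750
  f(c_3) = f(-2.648750) = 1.166827
  f(a) × f(c) < 0, new interval: [-3.030000, -2.648750]

After 3 iteration(s), the approximation is c_3 = -2.648750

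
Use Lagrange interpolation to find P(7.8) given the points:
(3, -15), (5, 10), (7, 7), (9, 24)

Lagrange interpolation formula:
P(x) = Σ yᵢ × Lᵢ(x)
where Lᵢ(x) = Π_{j≠i} (x - xⱼ)/(xᵢ - xⱼ)

L_0(7.8) = (7.8 - 5)/(3 - 5) × (7.8 - 7)/(3 - 7) × (7.8 - 9)/(3 - 9) = 0.056000
L_1(7.8) = (7.8 - 3)/(5 - 3) × (7.8 - 7)/(5 - 7) × (7.8 - 9)/(5 - 9) = -0.288000
L_2(7.8) = (7.8 - 3)/(7 - 3) × (7.8 - 5)/(7 - 5) × (7.8 - 9)/(7 - 9) = 1.008000
L_3(7.8) = (7.8 - 3)/(9 - 3) × (7.8 - 5)/(9 - 5) × (7.8 - 7)/(9 - 7) = 0.224000

P(7.8) = (-15)×L_0(7.8) + 10×L_1(7.8) + 7×L_2(7.8) + 24×L_3(7.8)
P(7.8) = 8.712000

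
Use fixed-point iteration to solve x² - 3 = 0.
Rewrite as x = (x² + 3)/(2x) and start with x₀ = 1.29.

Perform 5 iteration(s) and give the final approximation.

Equation: x² - 3 = 0
Fixed-point form: x = (x² + 3)/(2x)
x₀ = 1.29

x_1 = g(1.290000) = 1.807791
x_2 = g(1.807791) = 1.733637
x_3 = g(1.733637) = 1.732052
x_4 = g(1.732052) = 1.732051
x_5 = g(1.732051) = 1.732051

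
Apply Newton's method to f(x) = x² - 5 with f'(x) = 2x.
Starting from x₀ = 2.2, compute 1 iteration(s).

f(x) = x² - 5
f'(x) = 2x
x₀ = 2.2

Newton-Raphson formula: x_{n+1} = x_n - f(x_n)/f'(x_n)

Iteration 1:
  f(2.200000) = -0.160000
  f'(2.200000) = 4.400000
  x_1 = 2.200000 - (-0.160000)/4.400000 = 2.236364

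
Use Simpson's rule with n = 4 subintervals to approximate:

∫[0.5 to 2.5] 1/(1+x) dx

f(x) = 1/(1+x)
a = 0.5, b = 2.5, n = 4
h = (b - a)/n = 0.500000

Simpson's rule: (h/3)[f(x₀) + 4f(x₁) + 2f(x₂) + ... + f(xₙ)]

x_0 = 0.5000, f(x_0) = 0.666667, coefficient = 1
x_1 = 1.0000, f(x_1) = 0.500000, coefficient = 4
x_2 = 1.5000, f(x_2) = 0.400000, coefficient = 2
x_3 = 2.0000, f(x_3) = 0.333333, coefficient = 4
x_4 = 2.5000, f(x_4) = 0.285714, coefficient = 1

I ≈ (0.500000/3) × 5.085714 = 0.847619
Exact value: 0.847298
Error: 0.000321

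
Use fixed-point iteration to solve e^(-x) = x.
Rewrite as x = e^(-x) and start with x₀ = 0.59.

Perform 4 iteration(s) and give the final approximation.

Equation: e^(-x) = x
Fixed-point form: x = e^(-x)
x₀ = 0.59

x_1 = g(0.590000) = 0.554327
x_2 = g(0.554327) = 0.574459
x_3 = g(0.574459) = 0.563010
x_4 = g(0.563010) = 0.569493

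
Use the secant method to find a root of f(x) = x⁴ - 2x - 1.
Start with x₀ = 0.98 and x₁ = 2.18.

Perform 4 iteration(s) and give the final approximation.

f(x) = x⁴ - 2x - 1
x₀ = 0.98, x₁ = 2.18

Secant formula: x_{n+1} = x_n - f(x_n)(x_n - x_{n-1})/(f(x_n) - f(x_{n-1}))

Iteration 1:
  f(0.980000) = -2.037632
  f(2.180000) = 17.225306
  x_2 = 2.180000 - 17.225306×(2.180000 - 0.980000)/(17.225306 - (-2.037632))
       = 1.106936
Iteration 2:
  f(2.180000) = 17.225306
  f(1.106936) = -1.712494
  x_3 = 1.106936 - (-1.712494)×(1.106936 - 2.180000)/(-1.712494 - 17.225306)
       = 1.203970
Iteration 3:
  f(1.106936) = -1.712494
  f(1.203970) = -1.306762
  x_4 = 1.203970 - (-1.306762)×(1.203970 - 1.106936)/(-1.306762 - (-1.712494))
       = 1.516493
Iteration 4:
  f(1.203970) = -1.306762
  f(1.516493) = 1.255871
  x_5 = 1.516493 - 1.255871×(1.516493 - 1.203970)/(1.255871 - (-1.306762))
       = 1.363335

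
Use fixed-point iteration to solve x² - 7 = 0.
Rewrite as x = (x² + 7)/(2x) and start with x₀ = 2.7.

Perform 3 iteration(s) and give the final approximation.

Equation: x² - 7 = 0
Fixed-point form: x = (x² + 7)/(2x)
x₀ = 2.7

x_1 = g(2.700000) = 2.646296
x_2 = g(2.646296) = 2.645751
x_3 = g(2.645751) = 2.645751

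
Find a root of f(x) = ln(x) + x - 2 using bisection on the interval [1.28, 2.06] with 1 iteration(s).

f(x) = ln(x) + x - 2
Initial interval: [1.28, 2.06]

Iteration 1:
  c_1 = (1.280000 + 2.060000)/2 = 1.670000
  f(c_1) = f(1.670000) = 0.182824
  f(a) × f(c) < 0, new interval: [1.280000, 1.670000]

After 1 iteration(s), the approximation is c_1 = 1.670000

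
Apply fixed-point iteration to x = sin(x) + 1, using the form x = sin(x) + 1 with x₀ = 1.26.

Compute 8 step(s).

Equation: x = sin(x) + 1
Fixed-point form: x = sin(x) + 1
x₀ = 1.26

x_1 = g(1.260000) = 1.952090
x_2 = g(1.952090) = 1.928184
x_3 = g(1.928184) = 1.936814
x_4 = g(1.936814) = 1.933760
x_5 = g(1.933760) = 1.934849
x_6 = g(1.934849) = 1.934462
x_7 = g(1.934462) = 1.934599
x_8 = g(1.934599) = 1.934550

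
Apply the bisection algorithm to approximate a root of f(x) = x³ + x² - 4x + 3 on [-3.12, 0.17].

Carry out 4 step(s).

f(x) = x³ + x² - 4x + 3
Initial interval: [-3.12, 0.17]

Iteration 1:
  c_1 = (-3.120000 + 0.170000)/2 = -1.475000
  f(c_1) = f(-1.475000) = 7.866578
  f(a) × f(c) < 0, new interval: [-3.120000, -1.475000]
Iteration 2:
  c_2 = (-3.120000 + (-1.475000))/2 = -2.297500
  f(c_2) = f(-2.297500) = 5.341138
  f(a) × f(c) < 0, new interval: [-3.120000, -2.297500]
Iteration 3:
  c_3 = (-3.120000 + (-2.297500))/2 = -2.708750
  f(c_3) = f(-2.708750) = 1.297343
  f(a) × f(c) < 0, new interval: [-3.120000, -2.708750]
Iteration 4:
  c_4 = (-3.120000 + (-2.708750))/2 = -2.914375
  f(c_4) = f(-2.914375) = -1.602400
  f(a) × f(c) ≥ 0, new interval: [-2.914375, -2.708750]

After 4 iteration(s), the approximation is c_4 = -2.914375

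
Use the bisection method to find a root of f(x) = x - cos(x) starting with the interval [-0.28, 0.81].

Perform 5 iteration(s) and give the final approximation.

f(x) = x - cos(x)
Initial interval: [-0.28, 0.81]

Iteration 1:
  c_1 = (-0.280000 + 0.810000)/2 = 0.265000
  f(c_1) = f(0.265000) = -0.700093
  f(a) × f(c) ≥ 0, new interval: [0.265000, 0.810000]
Iteration 2:
  c_2 = (0.265000 + 0.810000)/2 = 0.537500
  f(c_2) = f(0.537500) = -0.321491
  f(a) × f(c) ≥ 0, new interval: [0.537500, 0.810000]
Iteration 3:
  c_3 = (0.537500 + 0.810000)/2 = 0.673750
  f(c_3) = f(0.673750) = -0.107737
  f(a) × f(c) ≥ 0, new interval: [0.673750, 0.810000]
Iteration 4:
  c_4 = (0.673750 + 0.810000)/2 = 0.741875
  f(c_4) = f(0.741875) = 0.004672
  f(a) × f(c) < 0, new interval: [0.673750, 0.741875]
Iteration 5:
  c_5 = (0.673750 + 0.741875)/2 = 0.707813
  f(c_5) = f(0.707813) = -0.051973
  f(a) × f(c) ≥ 0, new interval: [0.707813, 0.741875]

After 5 iteration(s), the approximation is c_5 = 0.707813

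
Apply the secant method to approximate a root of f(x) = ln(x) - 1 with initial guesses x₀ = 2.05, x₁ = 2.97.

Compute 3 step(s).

f(x) = ln(x) - 1
x₀ = 2.05, x₁ = 2.97

Secant formula: x_{n+1} = x_n - f(x_n)(x_n - x_{n-1})/(f(x_n) - f(x_{n-1}))

Iteration 1:
  f(2.050000) = -0.282160
  f(2.970000) = 0.088562
  x_2 = 2.970000 - 0.088562×(2.970000 - 2.050000)/(0.088562 - (-0.282160))
       = 2.750221
Iteration 2:
  f(2.970000) = 0.088562
  f(2.750221) = 0.011681
  x_3 = 2.750221 - 0.011681×(2.750221 - 2.970000)/(0.011681 - 0.088562)
       = 2.716828
Iteration 3:
  f(2.750221) = 0.011681
  f(2.716828) = -0.000535
  x_4 = 2.716828 - (-0.000535)×(2.716828 - 2.750221)/(-0.000535 - 0.011681)
       = 2.718290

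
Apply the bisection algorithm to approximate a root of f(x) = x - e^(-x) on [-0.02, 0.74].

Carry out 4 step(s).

f(x) = x - e^(-x)
Initial interval: [-0.02, 0.74]

Iteration 1:
  c_1 = (-0.020000 + 0.740000)/2 = 0.360000
  f(c_1) = f(0.360000) = -0.337676
  f(a) × f(c) ≥ 0, new interval: [0.360000, 0.740000]
Iteration 2:
  c_2 = (0.360000 + 0.740000)/2 = 0.550000
  f(c_2) = f(0.550000) = -0.026950
  f(a) × f(c) ≥ 0, new interval: [0.550000, 0.740000]
Iteration 3:
  c_3 = (0.550000 + 0.740000)/2 = 0.645000
  f(c_3) = f(0.645000) = 0.120337
  f(a) × f(c) < 0, new interval: [0.550000, 0.645000]
Iteration 4:
  c_4 = (0.550000 + 0.645000)/2 = 0.597500
  f(c_4) = f(0.597500) = 0.047315
  f(a) × f(c) < 0, new interval: [0.550000, 0.597500]

After 4 iteration(s), the approximation is c_4 = 0.597500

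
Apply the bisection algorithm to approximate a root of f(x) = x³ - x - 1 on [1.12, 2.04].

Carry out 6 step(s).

f(x) = x³ - x - 1
Initial interval: [1.12, 2.04]

Iteration 1:
  c_1 = (1.120000 + 2.040000)/2 = 1.580000
  f(c_1) = f(1.580000) = 1.364312
  f(a) × f(c) < 0, new interval: [1.120000, 1.580000]
Iteration 2:
  c_2 = (1.120000 + 1.580000)/2 = 1.350000
  f(c_2) = f(1.350000) = 0.110375
  f(a) × f(c) < 0, new interval: [1.120000, 1.350000]
Iteration 3:
  c_3 = (1.120000 + 1.350000)/2 = 1.235000
  f(c_3) = f(1.235000) = -0.351347
  f(a) × f(c) ≥ 0, new interval: [1.235000, 1.350000]
Iteration 4:
  c_4 = (1.235000 + 1.350000)/2 = 1.292500
  f(c_4) = f(1.292500) = -0.133306
  f(a) × f(c) ≥ 0, new interval: [1.292500, 1.350000]
Iteration 5:
  c_5 = (1.292500 + 1.350000)/2 = 1.321250
  f(c_5) = f(1.321250) = -0.014742
  f(a) × f(c) ≥ 0, new interval: [1.321250, 1.350000]
Iteration 6:
  c_6 = (1.321250 + 1.350000)/2 = 1.335625
  f(c_6) = f(1.335625) = 0.046989
  f(a) × f(c) < 0, new interval: [1.321250, 1.335625]

After 6 iteration(s), the approximation is c_6 = 1.335625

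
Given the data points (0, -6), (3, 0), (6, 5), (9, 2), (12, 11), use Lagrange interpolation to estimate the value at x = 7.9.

Lagrange interpolation formula:
P(x) = Σ yᵢ × Lᵢ(x)
where Lᵢ(x) = Π_{j≠i} (x - xⱼ)/(xᵢ - xⱼ)

L_0(7.9) = (7.9 - 3)/(0 - 3) × (7.9 - 6)/(0 - 6) × (7.9 - 9)/(0 - 9) × (7.9 - 12)/(0 - 12) = 0.021599
L_1(7.9) = (7.9 - 0)/(3 - 0) × (7.9 - 6)/(3 - 6) × (7.9 - 9)/(3 - 9) × (7.9 - 12)/(3 - 12) = -0.139290
L_2(7.9) = (7.9 - 0)/(6 - 0) × (7.9 - 3)/(6 - 3) × (7.9 - 9)/(6 - 9) × (7.9 - 12)/(6 - 12) = 0.538834
L_3(7.9) = (7.9 - 0)/(9 - 0) × (7.9 - 3)/(9 - 3) × (7.9 - 6)/(9 - 6) × (7.9 - 12)/(9 - 12) = 0.620475
L_4(7.9) = (7.9 - 0)/(12 - 0) × (7.9 - 3)/(12 - 3) × (7.9 - 6)/(12 - 6) × (7.9 - 9)/(12 - 9) = -0.041617

P(7.9) = (-6)×L_0(7.9) + 0×L_1(7.9) + 5×L_2(7.9) + 2×L_3(7.9) + 11×L_4(7.9)
P(7.9) = 3.347736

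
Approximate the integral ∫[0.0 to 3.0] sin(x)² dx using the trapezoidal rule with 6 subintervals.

f(x) = sin(x)²
a = 0.0, b = 3.0, n = 6
h = (b - a)/n = 0.500000

Trapezoidal rule: (h/2)[f(x₀) + 2f(x₁) + 2f(x₂) + ... + f(xₙ)]

x_0 = 0.0000, f(x_0) = 0.000000, coefficient = 1
x_1 = 0.5000, f(x_1) = 0.229849, coefficient = 2
x_2 = 1.0000, f(x_2) = 0.708073, coefficient = 2
x_3 = 1.5000, f(x_3) = 0.994996, coefficient = 2
x_4 = 2.0000, f(x_4) = 0.826822, coefficient = 2
x_5 = 2.5000, f(x_5) = 0.358169, coefficient = 2
x_6 = 3.0000, f(x_6) = 0.019915, coefficient = 1

I ≈ (0.500000/2) × 6.255733 = 1.563933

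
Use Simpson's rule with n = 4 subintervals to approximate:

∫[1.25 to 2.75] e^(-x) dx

f(x) = e^(-x)
a = 1.25, b = 2.75, n = 4
h = (b - a)/n = 0.375000

Simpson's rule: (h/3)[f(x₀) + 4f(x₁) + 2f(x₂) + ... + f(xₙ)]

x_0 = 1.2500, f(x_0) = 0.286505, coefficient = 1
x_1 = 1.6250, f(x_1) = 0.196912, coefficient = 4
x_2 = 2.0000, f(x_2) = 0.135335, coefficient = 2
x_3 = 2.3750, f(x_3) = 0.093014, coefficient = 4
x_4 = 2.7500, f(x_4) = 0.063928, coefficient = 1

I ≈ (0.375000/3) × 1.780808 = 0.222601
Exact value: 0.222577
Error: 0.000024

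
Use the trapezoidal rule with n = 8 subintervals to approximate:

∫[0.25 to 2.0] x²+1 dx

f(x) = x²+1
a = 0.25, b = 2.0, n = 8
h = (b - a)/n = 0.218750

Trapezoidal rule: (h/2)[f(x₀) + 2f(x₁) + 2f(x₂) + ... + f(xₙ)]

x_0 = 0.2500, f(x_0) = 1.062500, coefficient = 1
x_1 = 0.4688, f(x_1) = 1.219727, coefficient = 2
x_2 = 0.6875, f(x_2) = 1.472656, coefficient = 2
x_3 = 0.9062, f(x_3) = 1.821289, coefficient = 2
x_4 = 1.1250, f(x_4) = 2.265625, coefficient = 2
x_5 = 1.3438, f(x_5) = 2.805664, coefficient = 2
x_6 = 1.5625, f(x_6) = 3.441406, coefficient = 2
x_7 = 1.7812, f(x_7) = 4.172852, coefficient = 2
x_8 = 2.0000, f(x_8) = 5.000000, coefficient = 1

I ≈ (0.218750/2) × 40.460938 = 4.425415
Exact value: 4.411458
Error: 0.013957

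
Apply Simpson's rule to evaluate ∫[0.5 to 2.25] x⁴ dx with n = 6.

f(x) = x⁴
a = 0.5, b = 2.25, n = 6
h = (b - a)/n = 0.291667

Simpson's rule: (h/3)[f(x₀) + 4f(x₁) + 2f(x₂) + ... + f(xₙ)]

x_0 = 0.5000, f(x_0) = 0.062500, coefficient = 1
x_1 = 0.7917, f(x_1) = 0.392798, coefficient = 4
x_2 = 1.0833, f(x_2) = 1.377363, coefficient = 2
x_3 = 1.3750, f(x_3) = 3.574463, coefficient = 4
x_4 = 1.6667, f(x_4) = 7.716049, coefficient = 2
x_5 = 1.9583, f(x_5) = 14.707758, coefficient = 4
x_6 = 2.2500, f(x_6) = 25.628906, coefficient = 1

I ≈ (0.291667/3) × 118.578306 = 11.528446
Exact value: 11.526758
Error: 0.001689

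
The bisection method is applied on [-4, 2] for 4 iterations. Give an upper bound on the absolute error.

Bisection error bound: |error| ≤ (b-a)/2^n
|error| ≤ (2 - (-4))/2^4 = 6/2^4
|error| ≤ 0.3750000000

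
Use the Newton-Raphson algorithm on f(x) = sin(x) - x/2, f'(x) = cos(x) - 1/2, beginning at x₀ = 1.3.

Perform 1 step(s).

f(x) = sin(x) - x/2
f'(x) = cos(x) - 1/2
x₀ = 1.3

Newton-Raphson formula: x_{n+1} = x_n - f(x_n)/f'(x_n)

Iteration 1:
  f(1.300000) = 0.313558
  f'(1.300000) = -0.232501
  x_1 = 1.300000 - 0.313558/(-0.232501) = 2.648631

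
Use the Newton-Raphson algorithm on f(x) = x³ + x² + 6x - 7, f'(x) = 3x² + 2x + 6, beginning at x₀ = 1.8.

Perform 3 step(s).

f(x) = x³ + x² + 6x - 7
f'(x) = 3x² + 2x + 6
x₀ = 1.8

Newton-Raphson formula: x_{n+1} = x_n - f(x_n)/f'(x_n)

Iteration 1:
  f(1.800000) = 12.872000
  f'(1.800000) = 19.320000
  x_1 = 1.800000 - 12.872000/19.320000 = 1.133747
Iteration 2:
  f(1.133747) = 2.545168
  f'(1.133747) = 12.123644
  x_2 = 1.133747 - 2.545168/12.123644 = 0.923813
Iteration 3:
  f(0.923813) = 0.184721
  f'(0.923813) = 10.407919
  x_3 = 0.923813 - 0.184721/10.407919 = 0.906065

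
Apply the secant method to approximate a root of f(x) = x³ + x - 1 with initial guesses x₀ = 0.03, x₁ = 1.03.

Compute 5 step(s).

f(x) = x³ + x - 1
x₀ = 0.03, x₁ = 1.03

Secant formula: x_{n+1} = x_n - f(x_n)(x_n - x_{n-1})/(f(x_n) - f(x_{n-1}))

Iteration 1:
  f(0.030000) = -0.969973
  f(1.030000) = 1.122727
  x_2 = 1.030000 - 1.122727×(1.030000 - 0.030000)/(1.122727 - (-0.969973))
       = 0.493503
Iteration 2:
  f(1.030000) = 1.122727
  f(0.493503) = -0.386306
  x_3 = 0.493503 - (-0.386306)×(0.493503 - 1.030000)/(-0.386306 - 1.122727)
       = 0.630844
Iteration 3:
  f(0.493503) = -0.386306
  f(0.630844) = -0.118102
  x_4 = 0.630844 - (-0.118102)×(0.630844 - 0.493503)/(-0.118102 - (-0.386306))
       = 0.691322
Iteration 4:
  f(0.630844) = -0.118102
  f(0.691322) = 0.021722
  x_5 = 0.691322 - 0.021722×(0.691322 - 0.630844)/(0.021722 - (-0.118102))
       = 0.681926
Iteration 5:
  f(0.691322) = 0.021722
  f(0.681926) = -0.000962
  x_6 = 0.681926 - (-0.000962)×(0.681926 - 0.691322)/(-0.000962 - 0.021722)
       = 0.682325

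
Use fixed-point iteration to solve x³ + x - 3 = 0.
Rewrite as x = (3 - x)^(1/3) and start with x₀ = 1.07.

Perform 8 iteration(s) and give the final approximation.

Equation: x³ + x - 3 = 0
Fixed-point form: x = (3 - x)^(1/3)
x₀ = 1.07

x_1 = g(1.070000) = 1.245047
x_2 = g(1.245047) = 1.206207
x_3 = g(1.206207) = 1.215041
x_4 = g(1.215041) = 1.213043
x_5 = g(1.213043) = 1.213495
x_6 = g(1.213495) = 1.213393
x_7 = g(1.213393) = 1.213416
x_8 = g(1.213416) = 1.213411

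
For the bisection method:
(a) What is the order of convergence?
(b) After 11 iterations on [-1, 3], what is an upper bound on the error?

(a) Bisection has linear (order 1) convergence; the error is halved each step.

(b) Error bound = (b-a)/2^n = (3 - (-1))/2^{11}
    = 4/2^{11}

(a) 1 (linear); (b) error ≤ 1.95e-03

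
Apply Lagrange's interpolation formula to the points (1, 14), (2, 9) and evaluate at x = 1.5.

Lagrange interpolation formula:
P(x) = Σ yᵢ × Lᵢ(x)
where Lᵢ(x) = Π_{j≠i} (x - xⱼ)/(xᵢ - xⱼ)

L_0(1.5) = (1.5 - 2)/(1 - 2) = 0.500000
L_1(1.5) = (1.5 - 1)/(2 - 1) = 0.500000

P(1.5) = 14×L_0(1.5) + 9×L_1(1.5)
P(1.5) = 11.500000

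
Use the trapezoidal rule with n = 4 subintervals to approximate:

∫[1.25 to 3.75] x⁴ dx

f(x) = x⁴
a = 1.25, b = 3.75, n = 4
h = (b - a)/n = 0.625000

Trapezoidal rule: (h/2)[f(x₀) + 2f(x₁) + 2f(x₂) + ... + f(xₙ)]

x_0 = 1.2500, f(x_0) = 2.441406, coefficient = 1
x_1 = 1.8750, f(x_1) = 12.359619, coefficient = 2
x_2 = 2.5000, f(x_2) = 39.062500, coefficient = 2
x_3 = 3.1250, f(x_3) = 95.367432, coefficient = 2
x_4 = 3.7500, f(x_4) = 197.753906, coefficient = 1

I ≈ (0.625000/2) × 493.774414 = 154.304504
Exact value: 147.705078
Error: 6.599426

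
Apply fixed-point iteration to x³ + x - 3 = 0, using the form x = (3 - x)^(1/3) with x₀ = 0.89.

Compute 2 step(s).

Equation: x³ + x - 3 = 0
Fixed-point form: x = (3 - x)^(1/3)
x₀ = 0.89

x_1 = g(0.890000) = 1.282609
x_2 = g(1.282609) = 1.197539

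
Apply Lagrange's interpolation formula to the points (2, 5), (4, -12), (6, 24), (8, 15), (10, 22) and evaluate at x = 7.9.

Lagrange interpolation formula:
P(x) = Σ yᵢ × Lᵢ(x)
where Lᵢ(x) = Π_{j≠i} (x - xⱼ)/(xᵢ - xⱼ)

L_0(7.9) = (7.9 - 4)/(2 - 4) × (7.9 - 6)/(2 - 6) × (7.9 - 8)/(2 - 8) × (7.9 - 10)/(2 - 10) = 0.004052
L_1(7.9) = (7.9 - 2)/(4 - 2) × (7.9 - 6)/(4 - 6) × (7.9 - 8)/(4 - 8) × (7.9 - 10)/(4 - 10) = -0.024522
L_2(7.9) = (7.9 - 2)/(6 - 2) × (7.9 - 4)/(6 - 4) × (7.9 - 8)/(6 - 8) × (7.9 - 10)/(6 - 10) = 0.075502
L_3(7.9) = (7.9 - 2)/(8 - 2) × (7.9 - 4)/(8 - 4) × (7.9 - 6)/(8 - 6) × (7.9 - 10)/(8 - 10) = 0.956353
L_4(7.9) = (7.9 - 2)/(10 - 2) × (7.9 - 4)/(10 - 4) × (7.9 - 6)/(10 - 6) × (7.9 - 8)/(10 - 8) = -0.011385

P(7.9) = 5×L_0(7.9) + (-12)×L_1(7.9) + 24×L_2(7.9) + 15×L_3(7.9) + 22×L_4(7.9)
P(7.9) = 16.221385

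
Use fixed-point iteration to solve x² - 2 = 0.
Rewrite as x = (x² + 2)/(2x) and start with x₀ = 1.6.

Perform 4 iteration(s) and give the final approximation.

Equation: x² - 2 = 0
Fixed-point form: x = (x² + 2)/(2x)
x₀ = 1.6

x_1 = g(1.600000) = 1.425000
x_2 = g(1.425000) = 1.414254
x_3 = g(1.414254) = 1.414214
x_4 = g(1.414214) = 1.414214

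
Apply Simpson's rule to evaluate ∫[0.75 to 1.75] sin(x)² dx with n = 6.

f(x) = sin(x)²
a = 0.75, b = 1.75, n = 6
h = (b - a)/n = 0.166667

Simpson's rule: (h/3)[f(x₀) + 4f(x₁) + 2f(x₂) + ... + f(xₙ)]

x_0 = 0.7500, f(x_0) = 0.464631, coefficient = 1
x_1 = 0.9167, f(x_1) = 0.629766, coefficient = 4
x_2 = 1.0833, f(x_2) = 0.780615, coefficient = 2
x_3 = 1.2500, f(x_3) = 0.900572, coefficient = 4
x_4 = 1.4167, f(x_4) = 0.976432, coefficient = 2
x_5 = 1.5833, f(x_5) = 0.999843, coefficient = 4
x_6 = 1.7500, f(x_6) = 0.968228, coefficient = 1

I ≈ (0.166667/3) × 15.067674 = 0.837093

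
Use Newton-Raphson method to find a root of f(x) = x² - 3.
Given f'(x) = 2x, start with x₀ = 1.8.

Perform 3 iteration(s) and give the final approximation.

f(x) = x² - 3
f'(x) = 2x
x₀ = 1.8

Newton-Raphson formula: x_{n+1} = x_n - f(x_n)/f'(x_n)

Iteration 1:
  f(1.800000) = 0.240000
  f'(1.800000) = 3.600000
  x_1 = 1.800000 - 0.240000/3.600000 = 1.733333
Iteration 2:
  f(1.733333) = 0.004444
  f'(1.733333) = 3.466667
  x_2 = 1.733333 - 0.004444/3.466667 = 1.732051
Iteration 3:
  f(1.732051) = 0.000002
  f'(1.732051) = 3.464103
  x_3 = 1.732051 - 0.000002/3.464103 = 1.732051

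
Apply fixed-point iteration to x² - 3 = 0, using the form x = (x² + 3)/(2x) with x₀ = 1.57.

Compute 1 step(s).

Equation: x² - 3 = 0
Fixed-point form: x = (x² + 3)/(2x)
x₀ = 1.57

x_1 = g(1.570000) = 1.740414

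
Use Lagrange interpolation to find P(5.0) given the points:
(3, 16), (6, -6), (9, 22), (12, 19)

Lagrange interpolation formula:
P(x) = Σ yᵢ × Lᵢ(x)
where Lᵢ(x) = Π_{j≠i} (x - xⱼ)/(xᵢ - xⱼ)

L_0(5.0) = (5.0 - 6)/(3 - 6) × (5.0 - 9)/(3 - 9) × (5.0 - 12)/(3 - 12) = 0.172840
L_1(5.0) = (5.0 - 3)/(6 - 3) × (5.0 - 9)/(6 - 9) × (5.0 - 12)/(6 - 12) = 1.037037
L_2(5.0) = (5.0 - 3)/(9 - 3) × (5.0 - 6)/(9 - 6) × (5.0 - 12)/(9 - 12) = -0.259259
L_3(5.0) = (5.0 - 3)/(12 - 3) × (5.0 - 6)/(12 - 6) × (5.0 - 9)/(12 - 9) = 0.049383

P(5.0) = 16×L_0(5.0) + (-6)×L_1(5.0) + 22×L_2(5.0) + 19×L_3(5.0)
P(5.0) = -8.222222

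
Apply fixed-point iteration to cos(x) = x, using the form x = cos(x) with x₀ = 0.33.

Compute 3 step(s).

Equation: cos(x) = x
Fixed-point form: x = cos(x)
x₀ = 0.33

x_1 = g(0.330000) = 0.946042
x_2 = g(0.946042) = 0.584898
x_3 = g(0.584898) = 0.833769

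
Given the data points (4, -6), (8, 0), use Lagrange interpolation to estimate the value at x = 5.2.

Lagrange interpolation formula:
P(x) = Σ yᵢ × Lᵢ(x)
where Lᵢ(x) = Π_{j≠i} (x - xⱼ)/(xᵢ - xⱼ)

L_0(5.2) = (5.2 - 8)/(4 - 8) = 0.700000
L_1(5.2) = (5.2 - 4)/(8 - 4) = 0.300000

P(5.2) = (-6)×L_0(5.2) + 0×L_1(5.2)
P(5.2) = -4.200000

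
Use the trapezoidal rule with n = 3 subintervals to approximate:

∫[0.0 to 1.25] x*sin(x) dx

f(x) = x*sin(x)
a = 0.0, b = 1.25, n = 3
h = (b - a)/n = 0.416667

Trapezoidal rule: (h/2)[f(x₀) + 2f(x₁) + 2f(x₂) + ... + f(xₙ)]

x_0 = 0.0000, f(x_0) = 0.000000, coefficient = 1
x_1 = 0.4167, f(x_1) = 0.168631, coefficient = 2
x_2 = 0.8333, f(x_2) = 0.616814, coefficient = 2
x_3 = 1.2500, f(x_3) = 1.186231, coefficient = 1

I ≈ (0.416667/2) × 2.757121 = 0.574400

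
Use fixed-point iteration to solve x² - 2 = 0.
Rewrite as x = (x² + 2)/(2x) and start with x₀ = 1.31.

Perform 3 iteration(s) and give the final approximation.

Equation: x² - 2 = 0
Fixed-point form: x = (x² + 2)/(2x)
x₀ = 1.31

x_1 = g(1.310000) = 1.418359
x_2 = g(1.418359) = 1.414220
x_3 = g(1.414220) = 1.414214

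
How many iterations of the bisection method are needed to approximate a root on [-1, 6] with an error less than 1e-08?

We need (b-a)/2^n ≤ 1e-08
(6 - (-1))/2^n ≤ 1e-08
7/2^n ≤ 1e-08
2^n ≥ 700000000
n ≥ log₂(700000000) = 29.38
n ≥ 30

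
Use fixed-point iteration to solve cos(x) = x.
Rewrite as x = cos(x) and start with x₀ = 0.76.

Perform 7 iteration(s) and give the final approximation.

Equation: cos(x) = x
Fixed-point form: x = cos(x)
x₀ = 0.76

x_1 = g(0.760000) = 0.724836
x_2 = g(0.724836) = 0.748608
x_3 = g(0.748608) = 0.732637
x_4 = g(0.732637) = 0.743413
x_5 = g(0.743413) = 0.736163
x_6 = g(0.736163) = 0.741051
x_7 = g(0.741051) = 0.737760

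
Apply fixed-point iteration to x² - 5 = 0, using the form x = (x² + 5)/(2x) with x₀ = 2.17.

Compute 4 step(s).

Equation: x² - 5 = 0
Fixed-point form: x = (x² + 5)/(2x)
x₀ = 2.17

x_1 = g(2.170000) = 2.237074
x_2 = g(2.237074) = 2.236068
x_3 = g(2.236068) = 2.236068
x_4 = g(2.236068) = 2.236068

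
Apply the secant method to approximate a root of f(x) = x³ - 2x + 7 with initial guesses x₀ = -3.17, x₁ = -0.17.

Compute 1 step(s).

f(x) = x³ - 2x + 7
x₀ = -3.17, x₁ = -0.17

Secant formula: x_{n+1} = x_n - f(x_n)(x_n - x_{n-1})/(f(x_n) - f(x_{n-1}))

Iteration 1:
  f(-3.170000) = -18.515013
  f(-0.170000) = 7.335087
  x_2 = -0.170000 - 7.335087×(-0.170000 - (-3.170000))/(7.335087 - (-18.515013))
       = -1.021264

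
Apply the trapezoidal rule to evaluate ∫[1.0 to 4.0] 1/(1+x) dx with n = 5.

f(x) = 1/(1+x)
a = 1.0, b = 4.0, n = 5
h = (b - a)/n = 0.600000

Trapezoidal rule: (h/2)[f(x₀) + 2f(x₁) + 2f(x₂) + ... + f(xₙ)]

x_0 = 1.0000, f(x_0) = 0.500000, coefficient = 1
x_1 = 1.6000, f(x_1) = 0.384615, coefficient = 2
x_2 = 2.2000, f(x_2) = 0.312500, coefficient = 2
x_3 = 2.8000, f(x_3) = 0.263158, coefficient = 2
x_4 = 3.4000, f(x_4) = 0.227273, coefficient = 2
x_5 = 4.0000, f(x_5) = 0.200000, coefficient = 1

I ≈ (0.600000/2) × 3.075092 = 0.922528
Exact value: 0.916291
Error: 0.006237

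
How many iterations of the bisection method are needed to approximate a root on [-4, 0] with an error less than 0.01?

We need (b-a)/2^n ≤ 0.01
(0 - (-4))/2^n ≤ 0.01
4/2^n ≤ 0.01
2^n ≥ 400
n ≥ log₂(400) = 8.64
n ≥ 9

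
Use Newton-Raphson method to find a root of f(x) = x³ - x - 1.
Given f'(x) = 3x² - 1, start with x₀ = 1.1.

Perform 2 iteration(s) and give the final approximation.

f(x) = x³ - x - 1
f'(x) = 3x² - 1
x₀ = 1.1

Newton-Raphson formula: x_{n+1} = x_n - f(x_n)/f'(x_n)

Iteration 1:
  f(1.100000) = -0.769000
  f'(1.100000) = 2.630000
  x_1 = 1.100000 - (-0.769000)/2.630000 = 1.392395
Iteration 2:
  f(1.392395) = 0.307132
  f'(1.392395) = 4.816295
  x_2 = 1.392395 - 0.307132/4.816295 = 1.328626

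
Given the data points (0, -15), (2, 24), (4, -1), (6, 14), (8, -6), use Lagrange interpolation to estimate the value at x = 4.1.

Lagrange interpolation formula:
P(x) = Σ yᵢ × Lᵢ(x)
where Lᵢ(x) = Π_{j≠i} (x - xⱼ)/(xᵢ - xⱼ)

L_0(4.1) = (4.1 - 2)/(0 - 2) × (4.1 - 4)/(0 - 4) × (4.1 - 6)/(0 - 6) × (4.1 - 8)/(0 - 8) = 0.004052
L_1(4.1) = (4.1 - 0)/(2 - 0) × (4.1 - 4)/(2 - 4) × (4.1 - 6)/(2 - 6) × (4.1 - 8)/(2 - 8) = -0.031647
L_2(4.1) = (4.1 - 0)/(4 - 0) × (4.1 - 2)/(4 - 2) × (4.1 - 6)/(4 - 6) × (4.1 - 8)/(4 - 8) = 0.996877
L_3(4.1) = (4.1 - 0)/(6 - 0) × (4.1 - 2)/(6 - 2) × (4.1 - 4)/(6 - 4) × (4.1 - 8)/(6 - 8) = 0.034978
L_4(4.1) = (4.1 - 0)/(8 - 0) × (4.1 - 2)/(8 - 2) × (4.1 - 4)/(8 - 4) × (4.1 - 6)/(8 - 6) = -0.004260

P(4.1) = (-15)×L_0(4.1) + 24×L_1(4.1) + (-1)×L_2(4.1) + 14×L_3(4.1) + (-6)×L_4(4.1)
P(4.1) = -1.301932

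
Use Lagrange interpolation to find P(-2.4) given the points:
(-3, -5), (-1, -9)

Lagrange interpolation formula:
P(x) = Σ yᵢ × Lᵢ(x)
where Lᵢ(x) = Π_{j≠i} (x - xⱼ)/(xᵢ - xⱼ)

L_0(-2.4) = (-2.4 - (-1))/(-3 - (-1)) = 0.700000
L_1(-2.4) = (-2.4 - (-3))/(-1 - (-3)) = 0.300000

P(-2.4) = (-5)×L_0(-2.4) + (-9)×L_1(-2.4)
P(-2.4) = -6.200000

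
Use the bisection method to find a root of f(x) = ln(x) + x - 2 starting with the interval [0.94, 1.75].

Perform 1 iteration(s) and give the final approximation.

f(x) = ln(x) + x - 2
Initial interval: [0.94, 1.75]

Iteration 1:
  c_1 = (0.940000 + 1.750000)/2 = 1.345000
  f(c_1) = f(1.345000) = -0.358606
  f(a) × f(c) ≥ 0, new interval: [1.345000, 1.750000]

After 1 iteration(s), the approximation is c_1 = 1.345000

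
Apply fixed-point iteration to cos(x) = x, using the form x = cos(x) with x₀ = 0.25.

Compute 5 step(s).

Equation: cos(x) = x
Fixed-point form: x = cos(x)
x₀ = 0.25

x_1 = g(0.250000) = 0.968912
x_2 = g(0.968912) = 0.566196
x_3 = g(0.566196) = 0.843947
x_4 = g(0.843947) = 0.664518
x_5 = g(0.664518) = 0.787214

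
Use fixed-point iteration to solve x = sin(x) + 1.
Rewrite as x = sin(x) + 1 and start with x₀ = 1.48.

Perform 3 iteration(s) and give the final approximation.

Equation: x = sin(x) + 1
Fixed-point form: x = sin(x) + 1
x₀ = 1.48

x_1 = g(1.480000) = 1.995881
x_2 = g(1.995881) = 1.911004
x_3 = g(1.911004) = 1.942685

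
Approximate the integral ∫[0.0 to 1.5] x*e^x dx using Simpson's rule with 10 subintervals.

f(x) = x*e^x
a = 0.0, b = 1.5, n = 10
h = (b - a)/n = 0.150000

Simpson's rule: (h/3)[f(x₀) + 4f(x₁) + 2f(x₂) + ... + f(xₙ)]

x_0 = 0.0000, f(x_0) = 0.000000, coefficient = 1
x_1 = 0.1500, f(x_1) = 0.174275, coefficient = 4
x_2 = 0.3000, f(x_2) = 0.404958, coefficient = 2
x_3 = 0.4500, f(x_3) = 0.705740, coefficient = 4
x_4 = 0.6000, f(x_4) = 1.093271, coefficient = 2
x_5 = 0.7500, f(x_5) = 1.587750, coefficient = 4
x_6 = 0.9000, f(x_6) = 2.213643, coefficient = 2
x_7 = 1.0500, f(x_7) = 3.000534, coefficient = 4
x_8 = 1.2000, f(x_8) = 3.984140, coefficient = 2
x_9 = 1.3500, f(x_9) = 5.207524, coefficient = 4
x_10 = 1.5000, f(x_10) = 6.722534, coefficient = 1

I ≈ (0.150000/3) × 64.817853 = 3.240893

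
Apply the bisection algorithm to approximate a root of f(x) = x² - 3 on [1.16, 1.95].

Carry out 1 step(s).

f(x) = x² - 3
Initial interval: [1.16, 1.95]

Iteration 1:
  c_1 = (1.160000 + 1.950000)/2 = 1.555000
  f(c_1) = f(1.555000) = -0.581975
  f(a) × f(c) ≥ 0, new interval: [1.555000, 1.950000]

After 1 iteration(s), the approximation is c_1 = 1.555000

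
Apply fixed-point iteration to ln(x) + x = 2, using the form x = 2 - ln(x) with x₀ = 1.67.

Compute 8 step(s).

Equation: ln(x) + x = 2
Fixed-point form: x = 2 - ln(x)
x₀ = 1.67

x_1 = g(1.670000) = 1.487176
x_2 = g(1.487176) = 1.603121
x_3 = g(1.603121) = 1.528048
x_4 = g(1.528048) = 1.576009
x_5 = g(1.576009) = 1.545104
x_6 = g(1.545104) = 1.564909
x_7 = g(1.564909) = 1.552173
x_8 = g(1.552173) = 1.560344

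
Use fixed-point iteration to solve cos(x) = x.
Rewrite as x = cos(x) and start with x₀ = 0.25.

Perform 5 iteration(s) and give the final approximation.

Equation: cos(x) = x
Fixed-point form: x = cos(x)
x₀ = 0.25

x_1 = g(0.250000) = 0.968912
x_2 = g(0.968912) = 0.566196
x_3 = g(0.566196) = 0.843947
x_4 = g(0.843947) = 0.664518
x_5 = g(0.664518) = 0.787214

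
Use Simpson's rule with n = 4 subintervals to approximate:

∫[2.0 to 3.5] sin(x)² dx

f(x) = sin(x)²
a = 2.0, b = 3.5, n = 4
h = (b - a)/n = 0.375000

Simpson's rule: (h/3)[f(x₀) + 4f(x₁) + 2f(x₂) + ... + f(xₙ)]

x_0 = 2.0000, f(x_0) = 0.826822, coefficient = 1
x_1 = 2.3750, f(x_1) = 0.481199, coefficient = 4
x_2 = 2.7500, f(x_2) = 0.145665, coefficient = 2
x_3 = 3.1250, f(x_3) = 0.000275, coefficient = 4
x_4 = 3.5000, f(x_4) = 0.123049, coefficient = 1

I ≈ (0.375000/3) × 3.167098 = 0.395887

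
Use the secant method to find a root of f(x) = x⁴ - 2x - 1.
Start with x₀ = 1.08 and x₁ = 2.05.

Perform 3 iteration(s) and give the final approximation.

f(x) = x⁴ - 2x - 1
x₀ = 1.08, x₁ = 2.05

Secant formula: x_{n+1} = x_n - f(x_n)(x_n - x_{n-1})/(f(x_n) - f(x_{n-1}))

Iteration 1:
  f(1.080000) = -1.799511
  f(2.050000) = 12.561006
  x_2 = 2.050000 - 12.561006×(2.050000 - 1.080000)/(12.561006 - (-1.799511))
       = 1.201550
Iteration 2:
  f(2.050000) = 12.561006
  f(1.201550) = -1.318764
  x_3 = 1.201550 - (-1.318764)×(1.201550 - 2.050000)/(-1.318764 - 12.561006)
       = 1.282164
Iteration 3:
  f(1.201550) = -1.318764
  f(1.282164) = -0.861772
  x_4 = 1.282164 - (-0.861772)×(1.282164 - 1.201550)/(-0.861772 - (-1.318764))
       = 1.434182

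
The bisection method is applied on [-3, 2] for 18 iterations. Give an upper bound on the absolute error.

Bisection error bound: |error| ≤ (b-a)/2^n
|error| ≤ (2 - (-3))/2^18 = 5/2^18
|error| ≤ 0.0000190735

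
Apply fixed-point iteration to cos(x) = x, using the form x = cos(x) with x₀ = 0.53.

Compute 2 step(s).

Equation: cos(x) = x
Fixed-point form: x = cos(x)
x₀ = 0.53

x_1 = g(0.530000) = 0.862807
x_2 = g(0.862807) = 0.650308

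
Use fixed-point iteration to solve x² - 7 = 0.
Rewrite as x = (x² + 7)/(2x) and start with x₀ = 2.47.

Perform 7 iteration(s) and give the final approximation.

Equation: x² - 7 = 0
Fixed-point form: x = (x² + 7)/(2x)
x₀ = 2.47

x_1 = g(2.470000) = 2.652004
x_2 = g(2.652004) = 2.645759
x_3 = g(2.645759) = 2.645751
x_4 = g(2.645751) = 2.645751
x_5 = g(2.645751) = 2.645751
x_6 = g(2.645751) = 2.645751
x_7 = g(2.645751) = 2.645751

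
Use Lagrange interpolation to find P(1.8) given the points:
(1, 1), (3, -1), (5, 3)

Lagrange interpolation formula:
P(x) = Σ yᵢ × Lᵢ(x)
where Lᵢ(x) = Π_{j≠i} (x - xⱼ)/(xᵢ - xⱼ)

L_0(1.8) = (1.8 - 3)/(1 - 3) × (1.8 - 5)/(1 - 5) = 0.480000
L_1(1.8) = (1.8 - 1)/(3 - 1) × (1.8 - 5)/(3 - 5) = 0.640000
L_2(1.8) = (1.8 - 1)/(5 - 1) × (1.8 - 3)/(5 - 3) = -0.120000

P(1.8) = 1×L_0(1.8) + (-1)×L_1(1.8) + 3×L_2(1.8)
P(1.8) = -0.520000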